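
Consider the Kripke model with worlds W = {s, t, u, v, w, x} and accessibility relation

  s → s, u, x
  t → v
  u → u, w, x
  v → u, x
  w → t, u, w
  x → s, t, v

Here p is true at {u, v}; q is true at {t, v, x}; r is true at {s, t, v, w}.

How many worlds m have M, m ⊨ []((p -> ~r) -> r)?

s: successors {s, u, x}; (p -> ~r) -> r there: s:T, u:F, x:F. ✗
t: successors {v}; (p -> ~r) -> r there: v:T. ✓
u: successors {u, w, x}; (p -> ~r) -> r there: u:F, w:T, x:F. ✗
v: successors {u, x}; (p -> ~r) -> r there: u:F, x:F. ✗
w: successors {t, u, w}; (p -> ~r) -> r there: t:T, u:F, w:T. ✗
x: successors {s, t, v}; (p -> ~r) -> r there: s:T, t:T, v:T. ✓
Satisfying worlds: {t, x}.

2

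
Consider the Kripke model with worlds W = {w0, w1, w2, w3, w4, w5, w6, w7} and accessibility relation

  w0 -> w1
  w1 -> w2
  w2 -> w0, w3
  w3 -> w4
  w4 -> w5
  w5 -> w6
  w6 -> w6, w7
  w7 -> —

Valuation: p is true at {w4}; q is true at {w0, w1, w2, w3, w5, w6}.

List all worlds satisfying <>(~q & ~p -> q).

{w0, w1, w2, w3, w4, w5, w6}

w0: successors {w1}; ~q & ~p -> q there: w1:T. ✓
w1: successors {w2}; ~q & ~p -> q there: w2:T. ✓
w2: successors {w0, w3}; ~q & ~p -> q there: w0:T, w3:T. ✓
w3: successors {w4}; ~q & ~p -> q there: w4:T. ✓
w4: successors {w5}; ~q & ~p -> q there: w5:T. ✓
w5: successors {w6}; ~q & ~p -> q there: w6:T. ✓
w6: successors {w6, w7}; ~q & ~p -> q there: w6:T, w7:F. ✓
w7: no successors, so <>(~q & ~p -> q) fails. ✗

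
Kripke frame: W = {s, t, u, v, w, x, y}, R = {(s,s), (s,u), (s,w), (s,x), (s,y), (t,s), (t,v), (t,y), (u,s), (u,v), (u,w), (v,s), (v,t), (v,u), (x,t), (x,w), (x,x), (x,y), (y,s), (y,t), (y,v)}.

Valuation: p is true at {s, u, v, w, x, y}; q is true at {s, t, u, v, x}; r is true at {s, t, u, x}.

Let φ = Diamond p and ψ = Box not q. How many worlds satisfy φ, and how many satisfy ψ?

For Diamond p:
s: successors {s, u, w, x, y}; p there: s:T, u:T, w:T, x:T, y:T. ✓
t: successors {s, v, y}; p there: s:T, v:T, y:T. ✓
u: successors {s, v, w}; p there: s:T, v:T, w:T. ✓
v: successors {s, t, u}; p there: s:T, t:F, u:T. ✓
w: no successors, so Diamond p fails. ✗
x: successors {t, w, x, y}; p there: t:F, w:T, x:T, y:T. ✓
y: successors {s, t, v}; p there: s:T, t:F, v:T. ✓
— 6 worlds.
For Box not q:
s: successors {s, u, w, x, y}; not q there: s:F, u:F, w:T, x:F, y:T. ✗
t: successors {s, v, y}; not q there: s:F, v:F, y:T. ✗
u: successors {s, v, w}; not q there: s:F, v:F, w:T. ✗
v: successors {s, t, u}; not q there: s:F, t:F, u:F. ✗
w: no successors, so Box not q holds vacuously. ✓
x: successors {t, w, x, y}; not q there: t:F, w:T, x:F, y:T. ✗
y: successors {s, t, v}; not q there: s:F, t:F, v:F. ✗
— 1 world.

6 and 1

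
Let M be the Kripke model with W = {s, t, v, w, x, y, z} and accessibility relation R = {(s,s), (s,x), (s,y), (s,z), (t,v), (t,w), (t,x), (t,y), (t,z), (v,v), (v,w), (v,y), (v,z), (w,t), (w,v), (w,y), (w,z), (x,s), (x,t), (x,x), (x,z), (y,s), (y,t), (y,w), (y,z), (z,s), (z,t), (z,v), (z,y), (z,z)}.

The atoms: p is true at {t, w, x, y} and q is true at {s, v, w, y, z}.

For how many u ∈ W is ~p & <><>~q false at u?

s: ~p is T, <><>~q is T. ✓
t: ~p is F, <><>~q is T. ✗
v: ~p is T, <><>~q is T. ✓
w: ~p is F, <><>~q is T. ✗
x: ~p is F, <><>~q is T. ✗
y: ~p is F, <><>~q is T. ✗
z: ~p is T, <><>~q is T. ✓
Satisfying worlds: {s, v, z}.
So ~p & <><>~q fails at the other 4 worlds.

4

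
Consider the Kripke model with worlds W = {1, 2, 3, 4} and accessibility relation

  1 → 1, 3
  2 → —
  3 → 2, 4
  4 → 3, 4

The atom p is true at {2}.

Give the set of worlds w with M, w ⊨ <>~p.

{1, 3, 4}

1: successors {1, 3}; ~p there: 1:T, 3:T. ✓
2: no successors, so <>~p fails. ✗
3: successors {2, 4}; ~p there: 2:F, 4:T. ✓
4: successors {3, 4}; ~p there: 3:T, 4:T. ✓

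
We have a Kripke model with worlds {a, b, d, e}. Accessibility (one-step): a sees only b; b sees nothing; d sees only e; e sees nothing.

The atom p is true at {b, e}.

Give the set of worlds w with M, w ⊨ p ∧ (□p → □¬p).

{b, e}

a: p is F, □p → □¬p is F. ✗
b: p is T, □p → □¬p is T. ✓
d: p is F, □p → □¬p is F. ✗
e: p is T, □p → □¬p is T. ✓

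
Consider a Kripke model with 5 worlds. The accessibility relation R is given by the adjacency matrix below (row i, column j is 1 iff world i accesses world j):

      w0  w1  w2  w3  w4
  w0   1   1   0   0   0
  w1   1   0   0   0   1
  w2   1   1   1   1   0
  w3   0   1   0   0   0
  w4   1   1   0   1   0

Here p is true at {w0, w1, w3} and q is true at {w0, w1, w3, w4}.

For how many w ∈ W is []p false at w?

w0: successors {w0, w1}; p there: w0:T, w1:T. ✓
w1: successors {w0, w4}; p there: w0:T, w4:F. ✗
w2: successors {w0, w1, w2, w3}; p there: w0:T, w1:T, w2:F, w3:T. ✗
w3: successors {w1}; p there: w1:T. ✓
w4: successors {w0, w1, w3}; p there: w0:T, w1:T, w3:T. ✓
Satisfying worlds: {w0, w3, w4}.
So []p fails at the other 2 worlds.

2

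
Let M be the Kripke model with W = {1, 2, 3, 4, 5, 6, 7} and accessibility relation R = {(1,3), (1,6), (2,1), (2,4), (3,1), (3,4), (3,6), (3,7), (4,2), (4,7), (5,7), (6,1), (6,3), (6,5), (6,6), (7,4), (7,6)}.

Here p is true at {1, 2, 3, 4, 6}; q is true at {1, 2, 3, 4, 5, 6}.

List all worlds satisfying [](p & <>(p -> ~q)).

{1, 7}

1: successors {3, 6}; p & <>(p -> ~q) there: 3:T, 6:T. ✓
2: successors {1, 4}; p & <>(p -> ~q) there: 1:F, 4:T. ✗
3: successors {1, 4, 6, 7}; p & <>(p -> ~q) there: 1:F, 4:T, 6:T, 7:F. ✗
4: successors {2, 7}; p & <>(p -> ~q) there: 2:F, 7:F. ✗
5: successors {7}; p & <>(p -> ~q) there: 7:F. ✗
6: successors {1, 3, 5, 6}; p & <>(p -> ~q) there: 1:F, 3:T, 5:F, 6:T. ✗
7: successors {4, 6}; p & <>(p -> ~q) there: 4:T, 6:T. ✓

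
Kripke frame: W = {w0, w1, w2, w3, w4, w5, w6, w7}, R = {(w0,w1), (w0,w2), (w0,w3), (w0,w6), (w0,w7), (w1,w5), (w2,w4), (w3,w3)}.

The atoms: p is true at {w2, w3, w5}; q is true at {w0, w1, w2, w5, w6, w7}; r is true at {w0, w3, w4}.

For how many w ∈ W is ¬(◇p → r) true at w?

w0: ◇p → r is T. ✗
w1: ◇p → r is F. ✓
w2: ◇p → r is T. ✗
w3: ◇p → r is T. ✗
w4: ◇p → r is T. ✗
w5: ◇p → r is T. ✗
w6: ◇p → r is T. ✗
w7: ◇p → r is T. ✗
Satisfying worlds: {w1}.

1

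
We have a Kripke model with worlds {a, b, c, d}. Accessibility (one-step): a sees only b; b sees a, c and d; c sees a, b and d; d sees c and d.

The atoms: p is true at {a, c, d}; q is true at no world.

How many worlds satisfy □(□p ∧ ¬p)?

a: successors {b}; □p ∧ ¬p there: b:T. ✓
b: successors {a, c, d}; □p ∧ ¬p there: a:F, c:F, d:F. ✗
c: successors {a, b, d}; □p ∧ ¬p there: a:F, b:T, d:F. ✗
d: successors {c, d}; □p ∧ ¬p there: c:F, d:F. ✗
Satisfying worlds: {a}.

1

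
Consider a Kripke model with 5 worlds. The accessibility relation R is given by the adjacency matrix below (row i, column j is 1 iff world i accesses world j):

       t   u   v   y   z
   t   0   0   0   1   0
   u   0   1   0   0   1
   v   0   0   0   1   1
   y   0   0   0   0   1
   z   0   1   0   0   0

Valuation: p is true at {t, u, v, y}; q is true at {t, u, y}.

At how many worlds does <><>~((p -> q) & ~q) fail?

t: successors {y}; <>~((p -> q) & ~q) there: y:F. ✗
u: successors {u, z}; <>~((p -> q) & ~q) there: u:T, z:T. ✓
v: successors {y, z}; <>~((p -> q) & ~q) there: y:F, z:T. ✓
y: successors {z}; <>~((p -> q) & ~q) there: z:T. ✓
z: successors {u}; <>~((p -> q) & ~q) there: u:T. ✓
Satisfying worlds: {u, v, y, z}.
So <><>~((p -> q) & ~q) fails at the other 1 world.

1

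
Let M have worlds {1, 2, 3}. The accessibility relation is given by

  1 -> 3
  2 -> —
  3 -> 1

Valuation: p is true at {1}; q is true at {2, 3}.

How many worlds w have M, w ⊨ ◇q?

1

1: successors {3}; q there: 3:T. ✓
2: no successors, so ◇q fails. ✗
3: successors {1}; q there: 1:F. ✗
Satisfying worlds: {1}.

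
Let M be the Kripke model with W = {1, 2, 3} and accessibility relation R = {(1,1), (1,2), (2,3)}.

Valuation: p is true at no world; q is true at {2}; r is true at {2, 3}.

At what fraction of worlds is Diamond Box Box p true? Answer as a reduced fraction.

2/3

1: successors {1, 2}; Box Box p there: 1:F, 2:T. ✓
2: successors {3}; Box Box p there: 3:T. ✓
3: no successors, so Diamond Box Box p fails. ✗
That's 2 of 3 worlds, so 2/3.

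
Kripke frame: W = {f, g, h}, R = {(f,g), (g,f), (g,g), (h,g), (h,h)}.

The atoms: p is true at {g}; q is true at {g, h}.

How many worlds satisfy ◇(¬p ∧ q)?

f: successors {g}; ¬p ∧ q there: g:F. ✗
g: successors {f, g}; ¬p ∧ q there: f:F, g:F. ✗
h: successors {g, h}; ¬p ∧ q there: g:F, h:T. ✓
Satisfying worlds: {h}.

1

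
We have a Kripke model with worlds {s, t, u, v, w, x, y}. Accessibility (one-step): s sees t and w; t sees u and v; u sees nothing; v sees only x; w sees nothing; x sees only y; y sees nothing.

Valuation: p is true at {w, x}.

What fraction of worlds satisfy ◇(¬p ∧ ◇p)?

1/7

s: successors {t, w}; ¬p ∧ ◇p there: t:F, w:F. ✗
t: successors {u, v}; ¬p ∧ ◇p there: u:F, v:T. ✓
u: no successors, so ◇(¬p ∧ ◇p) fails. ✗
v: successors {x}; ¬p ∧ ◇p there: x:F. ✗
w: no successors, so ◇(¬p ∧ ◇p) fails. ✗
x: successors {y}; ¬p ∧ ◇p there: y:F. ✗
y: no successors, so ◇(¬p ∧ ◇p) fails. ✗
That's 1 of 7 worlds, so 1/7.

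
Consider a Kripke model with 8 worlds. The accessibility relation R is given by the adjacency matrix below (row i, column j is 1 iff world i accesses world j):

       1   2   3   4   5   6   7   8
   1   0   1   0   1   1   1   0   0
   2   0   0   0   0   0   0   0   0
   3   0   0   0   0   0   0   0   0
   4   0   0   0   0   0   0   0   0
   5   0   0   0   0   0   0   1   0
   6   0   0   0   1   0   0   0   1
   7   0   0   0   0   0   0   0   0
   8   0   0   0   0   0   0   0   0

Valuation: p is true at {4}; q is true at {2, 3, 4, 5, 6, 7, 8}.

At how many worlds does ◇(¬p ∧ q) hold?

3

1: successors {2, 4, 5, 6}; ¬p ∧ q there: 2:T, 4:F, 5:T, 6:T. ✓
2: no successors, so ◇(¬p ∧ q) fails. ✗
3: no successors, so ◇(¬p ∧ q) fails. ✗
4: no successors, so ◇(¬p ∧ q) fails. ✗
5: successors {7}; ¬p ∧ q there: 7:T. ✓
6: successors {4, 8}; ¬p ∧ q there: 4:F, 8:T. ✓
7: no successors, so ◇(¬p ∧ q) fails. ✗
8: no successors, so ◇(¬p ∧ q) fails. ✗
Satisfying worlds: {1, 5, 6}.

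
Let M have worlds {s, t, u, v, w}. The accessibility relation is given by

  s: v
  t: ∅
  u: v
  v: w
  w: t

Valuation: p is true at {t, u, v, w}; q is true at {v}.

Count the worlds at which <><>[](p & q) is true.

s: successors {v}; <>[](p & q) there: v:F. ✗
t: no successors, so <><>[](p & q) fails. ✗
u: successors {v}; <>[](p & q) there: v:F. ✗
v: successors {w}; <>[](p & q) there: w:T. ✓
w: successors {t}; <>[](p & q) there: t:F. ✗
Satisfying worlds: {v}.

1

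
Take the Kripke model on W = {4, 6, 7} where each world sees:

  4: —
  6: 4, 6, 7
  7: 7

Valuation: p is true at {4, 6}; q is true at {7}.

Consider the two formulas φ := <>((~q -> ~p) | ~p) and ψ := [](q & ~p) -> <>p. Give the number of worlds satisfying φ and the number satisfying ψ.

For <>((~q -> ~p) | ~p):
4: no successors, so <>((~q -> ~p) | ~p) fails. ✗
6: successors {4, 6, 7}; (~q -> ~p) | ~p there: 4:F, 6:F, 7:T. ✓
7: successors {7}; (~q -> ~p) | ~p there: 7:T. ✓
— 2 worlds.
For [](q & ~p) -> <>p:
4: [](q & ~p) is T, <>p is F. ✗
6: [](q & ~p) is F, <>p is T. ✓
7: [](q & ~p) is T, <>p is F. ✗
— 1 world.

2 and 1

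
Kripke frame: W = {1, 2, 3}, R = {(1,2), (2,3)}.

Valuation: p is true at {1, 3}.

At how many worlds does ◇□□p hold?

1: successors {2}; □□p there: 2:T. ✓
2: successors {3}; □□p there: 3:T. ✓
3: no successors, so ◇□□p fails. ✗
Satisfying worlds: {1, 2}.

2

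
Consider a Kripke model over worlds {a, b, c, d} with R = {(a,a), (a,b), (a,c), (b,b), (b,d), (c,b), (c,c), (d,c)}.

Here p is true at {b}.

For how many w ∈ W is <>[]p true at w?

0

a: successors {a, b, c}; []p there: a:F, b:F, c:F. ✗
b: successors {b, d}; []p there: b:F, d:F. ✗
c: successors {b, c}; []p there: b:F, c:F. ✗
d: successors {c}; []p there: c:F. ✗
Satisfying worlds: ∅.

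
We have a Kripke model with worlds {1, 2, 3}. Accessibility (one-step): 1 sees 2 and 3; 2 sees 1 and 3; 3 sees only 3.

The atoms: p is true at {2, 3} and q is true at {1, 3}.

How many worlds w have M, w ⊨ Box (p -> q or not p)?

2

1: successors {2, 3}; p -> q or not p there: 2:F, 3:T. ✗
2: successors {1, 3}; p -> q or not p there: 1:T, 3:T. ✓
3: successors {3}; p -> q or not p there: 3:T. ✓
Satisfying worlds: {2, 3}.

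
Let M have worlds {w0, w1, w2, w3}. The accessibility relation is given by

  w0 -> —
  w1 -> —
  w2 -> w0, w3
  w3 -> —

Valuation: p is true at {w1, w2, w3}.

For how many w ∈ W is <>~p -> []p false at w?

w0: <>~p is F, []p is T. ✓
w1: <>~p is F, []p is T. ✓
w2: <>~p is T, []p is F. ✗
w3: <>~p is F, []p is T. ✓
Satisfying worlds: {w0, w1, w3}.
So <>~p -> []p fails at the other 1 world.

1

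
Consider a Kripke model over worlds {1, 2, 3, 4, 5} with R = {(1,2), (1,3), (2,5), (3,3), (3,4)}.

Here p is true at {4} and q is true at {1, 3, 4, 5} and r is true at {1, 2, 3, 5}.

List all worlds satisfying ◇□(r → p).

1: successors {2, 3}; □(r → p) there: 2:F, 3:F. ✗
2: successors {5}; □(r → p) there: 5:T. ✓
3: successors {3, 4}; □(r → p) there: 3:F, 4:T. ✓
4: no successors, so ◇□(r → p) fails. ✗
5: no successors, so ◇□(r → p) fails. ✗

{2, 3}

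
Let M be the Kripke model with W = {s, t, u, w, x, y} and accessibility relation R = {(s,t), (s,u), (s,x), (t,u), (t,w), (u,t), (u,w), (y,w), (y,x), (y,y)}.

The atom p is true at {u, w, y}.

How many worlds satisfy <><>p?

4

s: successors {t, u, x}; <>p there: t:T, u:T, x:F. ✓
t: successors {u, w}; <>p there: u:T, w:F. ✓
u: successors {t, w}; <>p there: t:T, w:F. ✓
w: no successors, so <><>p fails. ✗
x: no successors, so <><>p fails. ✗
y: successors {w, x, y}; <>p there: w:F, x:F, y:T. ✓
Satisfying worlds: {s, t, u, y}.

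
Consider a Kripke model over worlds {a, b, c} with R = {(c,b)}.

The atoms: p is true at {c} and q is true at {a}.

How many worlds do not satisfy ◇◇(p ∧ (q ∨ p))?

a: no successors, so ◇◇(p ∧ (q ∨ p)) fails. ✗
b: no successors, so ◇◇(p ∧ (q ∨ p)) fails. ✗
c: successors {b}; ◇(p ∧ (q ∨ p)) there: b:F. ✗
Satisfying worlds: ∅.
So ◇◇(p ∧ (q ∨ p)) fails at the other 3 worlds.

3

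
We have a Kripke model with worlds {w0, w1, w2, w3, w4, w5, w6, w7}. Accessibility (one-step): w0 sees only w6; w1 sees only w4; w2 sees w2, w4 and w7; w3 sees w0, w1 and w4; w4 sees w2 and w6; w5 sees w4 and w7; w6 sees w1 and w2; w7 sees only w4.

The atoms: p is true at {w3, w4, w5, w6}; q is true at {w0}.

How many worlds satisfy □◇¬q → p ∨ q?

5

w0: □◇¬q is T, p ∨ q is T. ✓
w1: □◇¬q is T, p ∨ q is F. ✗
w2: □◇¬q is T, p ∨ q is F. ✗
w3: □◇¬q is T, p ∨ q is T. ✓
w4: □◇¬q is T, p ∨ q is T. ✓
w5: □◇¬q is T, p ∨ q is T. ✓
w6: □◇¬q is T, p ∨ q is T. ✓
w7: □◇¬q is T, p ∨ q is F. ✗
Satisfying worlds: {w0, w3, w4, w5, w6}.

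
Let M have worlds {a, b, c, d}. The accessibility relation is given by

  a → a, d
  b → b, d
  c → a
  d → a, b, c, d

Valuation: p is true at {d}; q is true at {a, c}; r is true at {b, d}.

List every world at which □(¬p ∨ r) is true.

{a, b, c, d}

a: successors {a, d}; ¬p ∨ r there: a:T, d:T. ✓
b: successors {b, d}; ¬p ∨ r there: b:T, d:T. ✓
c: successors {a}; ¬p ∨ r there: a:T. ✓
d: successors {a, b, c, d}; ¬p ∨ r there: a:T, b:T, c:T, d:T. ✓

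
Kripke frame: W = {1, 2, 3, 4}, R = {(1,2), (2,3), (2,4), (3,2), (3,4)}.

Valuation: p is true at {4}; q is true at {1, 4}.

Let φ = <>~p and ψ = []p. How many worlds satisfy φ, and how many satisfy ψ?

For <>~p:
1: successors {2}; ~p there: 2:T. ✓
2: successors {3, 4}; ~p there: 3:T, 4:F. ✓
3: successors {2, 4}; ~p there: 2:T, 4:F. ✓
4: no successors, so <>~p fails. ✗
— 3 worlds.
For []p:
1: successors {2}; p there: 2:F. ✗
2: successors {3, 4}; p there: 3:F, 4:T. ✗
3: successors {2, 4}; p there: 2:F, 4:T. ✗
4: no successors, so []p holds vacuously. ✓
— 1 world.

3 and 1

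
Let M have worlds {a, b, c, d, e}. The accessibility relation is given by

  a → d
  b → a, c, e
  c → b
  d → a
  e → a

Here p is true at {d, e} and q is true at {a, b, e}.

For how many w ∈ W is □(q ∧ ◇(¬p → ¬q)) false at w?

2

a: successors {d}; q ∧ ◇(¬p → ¬q) there: d:F. ✗
b: successors {a, c, e}; q ∧ ◇(¬p → ¬q) there: a:T, c:F, e:F. ✗
c: successors {b}; q ∧ ◇(¬p → ¬q) there: b:T. ✓
d: successors {a}; q ∧ ◇(¬p → ¬q) there: a:T. ✓
e: successors {a}; q ∧ ◇(¬p → ¬q) there: a:T. ✓
Satisfying worlds: {c, d, e}.
So □(q ∧ ◇(¬p → ¬q)) fails at the other 2 worlds.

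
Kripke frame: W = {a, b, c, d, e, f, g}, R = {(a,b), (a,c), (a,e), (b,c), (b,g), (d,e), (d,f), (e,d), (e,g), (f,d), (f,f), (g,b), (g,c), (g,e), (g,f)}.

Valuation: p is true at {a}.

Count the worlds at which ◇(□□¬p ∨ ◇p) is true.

6

a: successors {b, c, e}; □□¬p ∨ ◇p there: b:T, c:T, e:T. ✓
b: successors {c, g}; □□¬p ∨ ◇p there: c:T, g:T. ✓
c: no successors, so ◇(□□¬p ∨ ◇p) fails. ✗
d: successors {e, f}; □□¬p ∨ ◇p there: e:T, f:T. ✓
e: successors {d, g}; □□¬p ∨ ◇p there: d:T, g:T. ✓
f: successors {d, f}; □□¬p ∨ ◇p there: d:T, f:T. ✓
g: successors {b, c, e, f}; □□¬p ∨ ◇p there: b:T, c:T, e:T, f:T. ✓
Satisfying worlds: {a, b, d, e, f, g}.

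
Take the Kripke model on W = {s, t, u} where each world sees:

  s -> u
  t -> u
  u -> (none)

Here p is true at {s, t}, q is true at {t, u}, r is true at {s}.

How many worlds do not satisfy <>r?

s: successors {u}; r there: u:F. ✗
t: successors {u}; r there: u:F. ✗
u: no successors, so <>r fails. ✗
Satisfying worlds: ∅.
So <>r fails at the other 3 worlds.

3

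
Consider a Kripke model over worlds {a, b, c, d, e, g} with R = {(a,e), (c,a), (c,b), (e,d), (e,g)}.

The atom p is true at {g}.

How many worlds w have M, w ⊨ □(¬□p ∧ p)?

a: successors {e}; ¬□p ∧ p there: e:F. ✗
b: no successors, so □(¬□p ∧ p) holds vacuously. ✓
c: successors {a, b}; ¬□p ∧ p there: a:F, b:F. ✗
d: no successors, so □(¬□p ∧ p) holds vacuously. ✓
e: successors {d, g}; ¬□p ∧ p there: d:F, g:F. ✗
g: no successors, so □(¬□p ∧ p) holds vacuously. ✓
Satisfying worlds: {b, d, g}.

3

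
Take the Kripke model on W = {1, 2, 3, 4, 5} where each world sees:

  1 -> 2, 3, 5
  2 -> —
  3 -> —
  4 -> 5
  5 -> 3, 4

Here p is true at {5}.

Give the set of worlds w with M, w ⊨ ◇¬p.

{1, 5}

1: successors {2, 3, 5}; ¬p there: 2:T, 3:T, 5:F. ✓
2: no successors, so ◇¬p fails. ✗
3: no successors, so ◇¬p fails. ✗
4: successors {5}; ¬p there: 5:F. ✗
5: successors {3, 4}; ¬p there: 3:T, 4:T. ✓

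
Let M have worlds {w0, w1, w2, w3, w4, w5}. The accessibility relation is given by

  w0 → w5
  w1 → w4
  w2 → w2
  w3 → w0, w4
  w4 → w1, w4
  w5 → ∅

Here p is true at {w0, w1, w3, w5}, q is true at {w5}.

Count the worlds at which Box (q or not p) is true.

w0: successors {w5}; q or not p there: w5:T. ✓
w1: successors {w4}; q or not p there: w4:T. ✓
w2: successors {w2}; q or not p there: w2:T. ✓
w3: successors {w0, w4}; q or not p there: w0:F, w4:T. ✗
w4: successors {w1, w4}; q or not p there: w1:F, w4:T. ✗
w5: no successors, so Box (q or not p) holds vacuously. ✓
Satisfying worlds: {w0, w1, w2, w5}.

4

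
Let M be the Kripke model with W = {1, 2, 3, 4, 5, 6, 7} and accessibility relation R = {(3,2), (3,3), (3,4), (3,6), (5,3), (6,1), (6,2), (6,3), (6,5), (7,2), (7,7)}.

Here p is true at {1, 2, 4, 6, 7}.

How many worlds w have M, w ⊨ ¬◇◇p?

3

1: ◇◇p is F. ✓
2: ◇◇p is F. ✓
3: ◇◇p is T. ✗
4: ◇◇p is F. ✓
5: ◇◇p is T. ✗
6: ◇◇p is T. ✗
7: ◇◇p is T. ✗
Satisfying worlds: {1, 2, 4}.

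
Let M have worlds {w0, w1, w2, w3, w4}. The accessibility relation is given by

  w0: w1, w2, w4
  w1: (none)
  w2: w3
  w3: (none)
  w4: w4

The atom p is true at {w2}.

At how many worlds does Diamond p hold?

1

w0: successors {w1, w2, w4}; p there: w1:F, w2:T, w4:F. ✓
w1: no successors, so Diamond p fails. ✗
w2: successors {w3}; p there: w3:F. ✗
w3: no successors, so Diamond p fails. ✗
w4: successors {w4}; p there: w4:F. ✗
Satisfying worlds: {w0}.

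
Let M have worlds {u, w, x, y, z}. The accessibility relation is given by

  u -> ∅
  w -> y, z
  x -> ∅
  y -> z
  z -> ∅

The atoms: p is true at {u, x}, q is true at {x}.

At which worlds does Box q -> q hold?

u: Box q is T, q is F. ✗
w: Box q is F, q is F. ✓
x: Box q is T, q is T. ✓
y: Box q is F, q is F. ✓
z: Box q is T, q is F. ✗

{w, x, y}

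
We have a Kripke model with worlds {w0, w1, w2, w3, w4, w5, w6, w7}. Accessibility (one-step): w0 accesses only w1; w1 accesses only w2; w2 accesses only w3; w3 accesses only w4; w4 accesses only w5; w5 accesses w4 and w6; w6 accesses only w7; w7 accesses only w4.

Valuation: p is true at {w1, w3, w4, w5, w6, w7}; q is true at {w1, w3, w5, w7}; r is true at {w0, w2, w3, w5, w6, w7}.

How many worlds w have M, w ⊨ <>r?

w0: successors {w1}; r there: w1:F. ✗
w1: successors {w2}; r there: w2:T. ✓
w2: successors {w3}; r there: w3:T. ✓
w3: successors {w4}; r there: w4:F. ✗
w4: successors {w5}; r there: w5:T. ✓
w5: successors {w4, w6}; r there: w4:F, w6:T. ✓
w6: successors {w7}; r there: w7:T. ✓
w7: successors {w4}; r there: w4:F. ✗
Satisfying worlds: {w1, w2, w4, w5, w6}.

5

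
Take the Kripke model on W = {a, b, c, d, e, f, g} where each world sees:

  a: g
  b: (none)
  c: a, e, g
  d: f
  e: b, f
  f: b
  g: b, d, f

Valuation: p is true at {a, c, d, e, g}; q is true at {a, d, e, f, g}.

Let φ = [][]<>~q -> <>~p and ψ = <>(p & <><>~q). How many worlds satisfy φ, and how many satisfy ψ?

For [][]<>~q -> <>~p:
a: [][]<>~q is F, <>~p is F. ✓
b: [][]<>~q is T, <>~p is F. ✗
c: [][]<>~q is F, <>~p is F. ✓
d: [][]<>~q is F, <>~p is T. ✓
e: [][]<>~q is F, <>~p is T. ✓
f: [][]<>~q is T, <>~p is T. ✓
g: [][]<>~q is F, <>~p is T. ✓
— 6 worlds.
For <>(p & <><>~q):
a: successors {g}; p & <><>~q there: g:T. ✓
b: no successors, so <>(p & <><>~q) fails. ✗
c: successors {a, e, g}; p & <><>~q there: a:T, e:T, g:T. ✓
d: successors {f}; p & <><>~q there: f:F. ✗
e: successors {b, f}; p & <><>~q there: b:F, f:F. ✗
f: successors {b}; p & <><>~q there: b:F. ✗
g: successors {b, d, f}; p & <><>~q there: b:F, d:T, f:F. ✓
— 3 worlds.

6 and 3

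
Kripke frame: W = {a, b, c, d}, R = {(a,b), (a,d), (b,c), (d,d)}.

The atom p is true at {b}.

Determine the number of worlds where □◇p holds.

1

a: successors {b, d}; ◇p there: b:F, d:F. ✗
b: successors {c}; ◇p there: c:F. ✗
c: no successors, so □◇p holds vacuously. ✓
d: successors {d}; ◇p there: d:F. ✗
Satisfying worlds: {c}.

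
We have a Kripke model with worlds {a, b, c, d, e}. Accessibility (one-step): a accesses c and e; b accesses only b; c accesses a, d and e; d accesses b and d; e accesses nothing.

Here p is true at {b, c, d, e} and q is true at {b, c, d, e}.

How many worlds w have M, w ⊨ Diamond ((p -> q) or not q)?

4

a: successors {c, e}; (p -> q) or not q there: c:T, e:T. ✓
b: successors {b}; (p -> q) or not q there: b:T. ✓
c: successors {a, d, e}; (p -> q) or not q there: a:T, d:T, e:T. ✓
d: successors {b, d}; (p -> q) or not q there: b:T, d:T. ✓
e: no successors, so Diamond ((p -> q) or not q) fails. ✗
Satisfying worlds: {a, b, c, d}.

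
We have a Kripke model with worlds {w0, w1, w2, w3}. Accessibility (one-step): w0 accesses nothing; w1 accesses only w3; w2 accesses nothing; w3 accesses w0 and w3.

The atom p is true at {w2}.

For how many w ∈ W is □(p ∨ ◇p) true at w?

2

w0: no successors, so □(p ∨ ◇p) holds vacuously. ✓
w1: successors {w3}; p ∨ ◇p there: w3:F. ✗
w2: no successors, so □(p ∨ ◇p) holds vacuously. ✓
w3: successors {w0, w3}; p ∨ ◇p there: w0:F, w3:F. ✗
Satisfying worlds: {w0, w2}.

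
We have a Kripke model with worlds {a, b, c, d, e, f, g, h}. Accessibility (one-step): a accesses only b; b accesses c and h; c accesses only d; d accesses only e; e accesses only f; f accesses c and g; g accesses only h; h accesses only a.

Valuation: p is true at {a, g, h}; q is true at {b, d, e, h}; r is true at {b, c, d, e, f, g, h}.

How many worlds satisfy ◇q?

a: successors {b}; q there: b:T. ✓
b: successors {c, h}; q there: c:F, h:T. ✓
c: successors {d}; q there: d:T. ✓
d: successors {e}; q there: e:T. ✓
e: successors {f}; q there: f:F. ✗
f: successors {c, g}; q there: c:F, g:F. ✗
g: successors {h}; q there: h:T. ✓
h: successors {a}; q there: a:F. ✗
Satisfying worlds: {a, b, c, d, g}.

5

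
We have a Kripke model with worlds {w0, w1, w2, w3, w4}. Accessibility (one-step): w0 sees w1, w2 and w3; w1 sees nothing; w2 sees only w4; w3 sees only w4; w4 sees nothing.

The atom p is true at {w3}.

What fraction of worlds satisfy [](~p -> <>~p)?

w0: successors {w1, w2, w3}; ~p -> <>~p there: w1:F, w2:T, w3:T. ✗
w1: no successors, so [](~p -> <>~p) holds vacuously. ✓
w2: successors {w4}; ~p -> <>~p there: w4:F. ✗
w3: successors {w4}; ~p -> <>~p there: w4:F. ✗
w4: no successors, so [](~p -> <>~p) holds vacuously. ✓
That's 2 of 5 worlds, so 2/5.

2/5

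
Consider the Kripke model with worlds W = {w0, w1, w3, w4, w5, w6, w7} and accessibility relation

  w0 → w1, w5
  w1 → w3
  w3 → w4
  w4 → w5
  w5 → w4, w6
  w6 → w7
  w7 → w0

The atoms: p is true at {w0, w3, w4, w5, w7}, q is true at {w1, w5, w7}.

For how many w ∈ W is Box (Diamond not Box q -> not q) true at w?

w0: successors {w1, w5}; Diamond not Box q -> not q there: w1:F, w5:T. ✗
w1: successors {w3}; Diamond not Box q -> not q there: w3:T. ✓
w3: successors {w4}; Diamond not Box q -> not q there: w4:T. ✓
w4: successors {w5}; Diamond not Box q -> not q there: w5:T. ✓
w5: successors {w4, w6}; Diamond not Box q -> not q there: w4:T, w6:T. ✓
w6: successors {w7}; Diamond not Box q -> not q there: w7:T. ✓
w7: successors {w0}; Diamond not Box q -> not q there: w0:T. ✓
Satisfying worlds: {w1, w3, w4, w5, w6, w7}.

6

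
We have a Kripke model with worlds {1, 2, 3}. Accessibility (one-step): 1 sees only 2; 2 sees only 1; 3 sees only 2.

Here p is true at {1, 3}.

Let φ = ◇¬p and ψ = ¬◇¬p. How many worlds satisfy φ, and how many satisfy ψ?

2 and 1

For ◇¬p:
1: successors {2}; ¬p there: 2:T. ✓
2: successors {1}; ¬p there: 1:F. ✗
3: successors {2}; ¬p there: 2:T. ✓
— 2 worlds.
For ¬◇¬p:
1: ◇¬p is T. ✗
2: ◇¬p is F. ✓
3: ◇¬p is T. ✗
— 1 world.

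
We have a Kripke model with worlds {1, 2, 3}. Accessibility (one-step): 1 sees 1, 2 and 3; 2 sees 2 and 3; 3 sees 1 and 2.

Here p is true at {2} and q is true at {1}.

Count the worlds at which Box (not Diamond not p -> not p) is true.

3

1: successors {1, 2, 3}; not Diamond not p -> not p there: 1:T, 2:T, 3:T. ✓
2: successors {2, 3}; not Diamond not p -> not p there: 2:T, 3:T. ✓
3: successors {1, 2}; not Diamond not p -> not p there: 1:T, 2:T. ✓
Satisfying worlds: {1, 2, 3}.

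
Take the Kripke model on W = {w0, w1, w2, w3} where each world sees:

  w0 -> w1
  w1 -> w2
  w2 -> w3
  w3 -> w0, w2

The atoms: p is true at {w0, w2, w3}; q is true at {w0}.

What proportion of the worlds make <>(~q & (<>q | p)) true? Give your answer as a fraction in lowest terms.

w0: successors {w1}; ~q & (<>q | p) there: w1:F. ✗
w1: successors {w2}; ~q & (<>q | p) there: w2:T. ✓
w2: successors {w3}; ~q & (<>q | p) there: w3:T. ✓
w3: successors {w0, w2}; ~q & (<>q | p) there: w0:F, w2:T. ✓
That's 3 of 4 worlds, so 3/4.

3/4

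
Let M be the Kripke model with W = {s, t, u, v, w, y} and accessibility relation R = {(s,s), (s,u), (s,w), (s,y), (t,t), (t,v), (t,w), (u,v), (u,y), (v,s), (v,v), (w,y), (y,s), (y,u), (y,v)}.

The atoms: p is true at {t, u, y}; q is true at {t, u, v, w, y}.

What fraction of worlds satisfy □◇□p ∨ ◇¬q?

1/2

s: □◇□p is F, ◇¬q is T. ✓
t: □◇□p is F, ◇¬q is F. ✗
u: □◇□p is F, ◇¬q is F. ✗
v: □◇□p is F, ◇¬q is T. ✓
w: □◇□p is F, ◇¬q is F. ✗
y: □◇□p is F, ◇¬q is T. ✓
That's 3 of 6 worlds, so 3/6 = 1/2.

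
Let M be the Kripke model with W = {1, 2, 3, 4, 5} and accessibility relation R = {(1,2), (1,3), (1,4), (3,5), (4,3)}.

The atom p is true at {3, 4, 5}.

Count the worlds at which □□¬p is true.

3

1: successors {2, 3, 4}; □¬p there: 2:T, 3:F, 4:F. ✗
2: no successors, so □□¬p holds vacuously. ✓
3: successors {5}; □¬p there: 5:T. ✓
4: successors {3}; □¬p there: 3:F. ✗
5: no successors, so □□¬p holds vacuously. ✓
Satisfying worlds: {2, 3, 5}.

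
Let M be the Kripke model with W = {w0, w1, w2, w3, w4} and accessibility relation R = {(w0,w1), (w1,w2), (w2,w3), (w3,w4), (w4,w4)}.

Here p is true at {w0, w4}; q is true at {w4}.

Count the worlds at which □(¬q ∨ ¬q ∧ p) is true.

3

w0: successors {w1}; ¬q ∨ ¬q ∧ p there: w1:T. ✓
w1: successors {w2}; ¬q ∨ ¬q ∧ p there: w2:T. ✓
w2: successors {w3}; ¬q ∨ ¬q ∧ p there: w3:T. ✓
w3: successors {w4}; ¬q ∨ ¬q ∧ p there: w4:F. ✗
w4: successors {w4}; ¬q ∨ ¬q ∧ p there: w4:F. ✗
Satisfying worlds: {w0, w1, w2}.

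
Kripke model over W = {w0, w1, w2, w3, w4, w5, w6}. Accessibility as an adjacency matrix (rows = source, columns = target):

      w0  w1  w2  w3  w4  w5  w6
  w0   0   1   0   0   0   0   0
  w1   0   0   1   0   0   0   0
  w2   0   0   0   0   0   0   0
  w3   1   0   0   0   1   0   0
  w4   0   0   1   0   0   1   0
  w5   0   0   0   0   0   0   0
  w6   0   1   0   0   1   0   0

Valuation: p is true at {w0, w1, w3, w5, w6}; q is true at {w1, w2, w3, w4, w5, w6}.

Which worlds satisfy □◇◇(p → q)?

w0: successors {w1}; ◇◇(p → q) there: w1:F. ✗
w1: successors {w2}; ◇◇(p → q) there: w2:F. ✗
w2: no successors, so □◇◇(p → q) holds vacuously. ✓
w3: successors {w0, w4}; ◇◇(p → q) there: w0:T, w4:F. ✗
w4: successors {w2, w5}; ◇◇(p → q) there: w2:F, w5:F. ✗
w5: no successors, so □◇◇(p → q) holds vacuously. ✓
w6: successors {w1, w4}; ◇◇(p → q) there: w1:F, w4:F. ✗

{w2, w5}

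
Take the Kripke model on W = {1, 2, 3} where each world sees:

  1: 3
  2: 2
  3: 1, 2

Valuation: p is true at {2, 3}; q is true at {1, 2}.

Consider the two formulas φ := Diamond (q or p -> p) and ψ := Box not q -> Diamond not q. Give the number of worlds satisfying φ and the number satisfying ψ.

3 and 3

For Diamond (q or p -> p):
1: successors {3}; q or p -> p there: 3:T. ✓
2: successors {2}; q or p -> p there: 2:T. ✓
3: successors {1, 2}; q or p -> p there: 1:F, 2:T. ✓
— 3 worlds.
For Box not q -> Diamond not q:
1: Box not q is T, Diamond not q is T. ✓
2: Box not q is F, Diamond not q is F. ✓
3: Box not q is F, Diamond not q is F. ✓
— 3 worlds.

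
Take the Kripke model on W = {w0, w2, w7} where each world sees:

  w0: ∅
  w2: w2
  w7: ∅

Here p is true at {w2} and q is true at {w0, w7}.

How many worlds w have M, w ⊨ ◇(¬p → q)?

1

w0: no successors, so ◇(¬p → q) fails. ✗
w2: successors {w2}; ¬p → q there: w2:T. ✓
w7: no successors, so ◇(¬p → q) fails. ✗
Satisfying worlds: {w2}.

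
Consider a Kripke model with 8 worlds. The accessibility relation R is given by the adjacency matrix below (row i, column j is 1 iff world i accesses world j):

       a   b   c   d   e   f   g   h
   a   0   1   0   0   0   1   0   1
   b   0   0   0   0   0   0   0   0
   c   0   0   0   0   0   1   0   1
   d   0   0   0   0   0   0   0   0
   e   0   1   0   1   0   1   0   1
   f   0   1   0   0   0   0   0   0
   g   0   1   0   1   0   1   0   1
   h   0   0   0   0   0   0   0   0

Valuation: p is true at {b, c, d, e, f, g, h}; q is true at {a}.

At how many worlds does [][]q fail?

a: successors {b, f, h}; []q there: b:T, f:F, h:T. ✗
b: no successors, so [][]q holds vacuously. ✓
c: successors {f, h}; []q there: f:F, h:T. ✗
d: no successors, so [][]q holds vacuously. ✓
e: successors {b, d, f, h}; []q there: b:T, d:T, f:F, h:T. ✗
f: successors {b}; []q there: b:T. ✓
g: successors {b, d, f, h}; []q there: b:T, d:T, f:F, h:T. ✗
h: no successors, so [][]q holds vacuously. ✓
Satisfying worlds: {b, d, f, h}.
So [][]q fails at the other 4 worlds.

4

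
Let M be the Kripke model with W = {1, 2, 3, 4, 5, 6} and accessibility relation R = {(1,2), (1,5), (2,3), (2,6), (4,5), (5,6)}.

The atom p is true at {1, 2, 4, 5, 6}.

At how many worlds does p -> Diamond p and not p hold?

1

1: p is T, Diamond p and not p is F. ✗
2: p is T, Diamond p and not p is F. ✗
3: p is F, Diamond p and not p is F. ✓
4: p is T, Diamond p and not p is F. ✗
5: p is T, Diamond p and not p is F. ✗
6: p is T, Diamond p and not p is F. ✗
Satisfying worlds: {3}.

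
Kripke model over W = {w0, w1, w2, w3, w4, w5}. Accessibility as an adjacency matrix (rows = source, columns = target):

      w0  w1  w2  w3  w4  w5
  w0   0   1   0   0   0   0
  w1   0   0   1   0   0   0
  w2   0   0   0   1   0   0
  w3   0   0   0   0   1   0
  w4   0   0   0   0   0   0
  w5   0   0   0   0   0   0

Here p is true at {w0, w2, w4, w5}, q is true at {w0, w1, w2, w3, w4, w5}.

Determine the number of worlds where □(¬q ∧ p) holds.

w0: successors {w1}; ¬q ∧ p there: w1:F. ✗
w1: successors {w2}; ¬q ∧ p there: w2:F. ✗
w2: successors {w3}; ¬q ∧ p there: w3:F. ✗
w3: successors {w4}; ¬q ∧ p there: w4:F. ✗
w4: no successors, so □(¬q ∧ p) holds vacuously. ✓
w5: no successors, so □(¬q ∧ p) holds vacuously. ✓
Satisfying worlds: {w4, w5}.

2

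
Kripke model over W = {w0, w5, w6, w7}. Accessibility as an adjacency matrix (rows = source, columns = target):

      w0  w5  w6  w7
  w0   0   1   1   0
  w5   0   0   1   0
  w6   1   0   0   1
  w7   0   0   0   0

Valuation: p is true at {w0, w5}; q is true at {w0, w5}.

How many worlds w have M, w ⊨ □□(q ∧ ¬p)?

1

w0: successors {w5, w6}; □(q ∧ ¬p) there: w5:F, w6:F. ✗
w5: successors {w6}; □(q ∧ ¬p) there: w6:F. ✗
w6: successors {w0, w7}; □(q ∧ ¬p) there: w0:F, w7:T. ✗
w7: no successors, so □□(q ∧ ¬p) holds vacuously. ✓
Satisfying worlds: {w7}.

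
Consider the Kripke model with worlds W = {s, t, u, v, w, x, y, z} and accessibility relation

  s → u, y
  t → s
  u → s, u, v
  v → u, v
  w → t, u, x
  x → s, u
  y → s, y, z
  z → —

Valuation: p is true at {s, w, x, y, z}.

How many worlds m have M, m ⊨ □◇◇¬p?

s: successors {u, y}; ◇◇¬p there: u:T, y:T. ✓
t: successors {s}; ◇◇¬p there: s:T. ✓
u: successors {s, u, v}; ◇◇¬p there: s:T, u:T, v:T. ✓
v: successors {u, v}; ◇◇¬p there: u:T, v:T. ✓
w: successors {t, u, x}; ◇◇¬p there: t:T, u:T, x:T. ✓
x: successors {s, u}; ◇◇¬p there: s:T, u:T. ✓
y: successors {s, y, z}; ◇◇¬p there: s:T, y:T, z:F. ✗
z: no successors, so □◇◇¬p holds vacuously. ✓
Satisfying worlds: {s, t, u, v, w, x, z}.

7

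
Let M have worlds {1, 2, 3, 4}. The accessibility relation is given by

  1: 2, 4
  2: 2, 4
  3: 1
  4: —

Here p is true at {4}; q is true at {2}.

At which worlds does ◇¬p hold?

{1, 2, 3}

1: successors {2, 4}; ¬p there: 2:T, 4:F. ✓
2: successors {2, 4}; ¬p there: 2:T, 4:F. ✓
3: successors {1}; ¬p there: 1:T. ✓
4: no successors, so ◇¬p fails. ✗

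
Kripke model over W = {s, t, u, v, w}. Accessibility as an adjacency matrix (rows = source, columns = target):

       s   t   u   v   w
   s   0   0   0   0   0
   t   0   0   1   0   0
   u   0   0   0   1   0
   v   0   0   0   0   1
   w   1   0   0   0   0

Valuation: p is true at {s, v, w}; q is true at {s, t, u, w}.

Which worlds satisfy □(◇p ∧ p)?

s: no successors, so □(◇p ∧ p) holds vacuously. ✓
t: successors {u}; ◇p ∧ p there: u:F. ✗
u: successors {v}; ◇p ∧ p there: v:T. ✓
v: successors {w}; ◇p ∧ p there: w:T. ✓
w: successors {s}; ◇p ∧ p there: s:F. ✗

{s, u, v}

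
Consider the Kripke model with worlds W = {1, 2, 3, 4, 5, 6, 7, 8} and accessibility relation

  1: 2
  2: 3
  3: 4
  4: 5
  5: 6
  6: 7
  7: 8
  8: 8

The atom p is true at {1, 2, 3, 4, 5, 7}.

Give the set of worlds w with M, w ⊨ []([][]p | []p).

{1, 2, 3, 4, 5}

1: successors {2}; [][]p | []p there: 2:T. ✓
2: successors {3}; [][]p | []p there: 3:T. ✓
3: successors {4}; [][]p | []p there: 4:T. ✓
4: successors {5}; [][]p | []p there: 5:T. ✓
5: successors {6}; [][]p | []p there: 6:T. ✓
6: successors {7}; [][]p | []p there: 7:F. ✗
7: successors {8}; [][]p | []p there: 8:F. ✗
8: successors {8}; [][]p | []p there: 8:F. ✗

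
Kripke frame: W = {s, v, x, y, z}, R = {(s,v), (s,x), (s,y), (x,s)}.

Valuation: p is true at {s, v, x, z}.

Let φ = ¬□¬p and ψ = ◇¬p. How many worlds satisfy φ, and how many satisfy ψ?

2 and 1

For ¬□¬p:
s: □¬p is F. ✓
v: □¬p is T. ✗
x: □¬p is F. ✓
y: □¬p is T. ✗
z: □¬p is T. ✗
— 2 worlds.
For ◇¬p:
s: successors {v, x, y}; ¬p there: v:F, x:F, y:T. ✓
v: no successors, so ◇¬p fails. ✗
x: successors {s}; ¬p there: s:F. ✗
y: no successors, so ◇¬p fails. ✗
z: no successors, so ◇¬p fails. ✗
— 1 world.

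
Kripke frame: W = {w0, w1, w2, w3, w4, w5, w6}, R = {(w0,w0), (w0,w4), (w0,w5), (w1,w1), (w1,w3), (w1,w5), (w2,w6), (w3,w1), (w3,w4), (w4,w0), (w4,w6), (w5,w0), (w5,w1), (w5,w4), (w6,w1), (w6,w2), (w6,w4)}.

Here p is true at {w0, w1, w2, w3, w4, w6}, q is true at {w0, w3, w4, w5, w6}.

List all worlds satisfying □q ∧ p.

w0: □q is T, p is T. ✓
w1: □q is F, p is T. ✗
w2: □q is T, p is T. ✓
w3: □q is F, p is T. ✗
w4: □q is T, p is T. ✓
w5: □q is F, p is F. ✗
w6: □q is F, p is T. ✗

{w0, w2, w4}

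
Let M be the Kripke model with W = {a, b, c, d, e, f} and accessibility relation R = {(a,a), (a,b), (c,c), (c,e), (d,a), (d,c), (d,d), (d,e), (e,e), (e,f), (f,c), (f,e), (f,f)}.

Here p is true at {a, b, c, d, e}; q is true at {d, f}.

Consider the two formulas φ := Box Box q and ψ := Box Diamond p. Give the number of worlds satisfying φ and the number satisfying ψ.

1 and 5

For Box Box q:
a: successors {a, b}; Box q there: a:F, b:T. ✗
b: no successors, so Box Box q holds vacuously. ✓
c: successors {c, e}; Box q there: c:F, e:F. ✗
d: successors {a, c, d, e}; Box q there: a:F, c:F, d:F, e:F. ✗
e: successors {e, f}; Box q there: e:F, f:F. ✗
f: successors {c, e, f}; Box q there: c:F, e:F, f:F. ✗
— 1 world.
For Box Diamond p:
a: successors {a, b}; Diamond p there: a:T, b:F. ✗
b: no successors, so Box Diamond p holds vacuously. ✓
c: successors {c, e}; Diamond p there: c:T, e:T. ✓
d: successors {a, c, d, e}; Diamond p there: a:T, c:T, d:T, e:T. ✓
e: successors {e, f}; Diamond p there: e:T, f:T. ✓
f: successors {c, e, f}; Diamond p there: c:T, e:T, f:T. ✓
— 5 worlds.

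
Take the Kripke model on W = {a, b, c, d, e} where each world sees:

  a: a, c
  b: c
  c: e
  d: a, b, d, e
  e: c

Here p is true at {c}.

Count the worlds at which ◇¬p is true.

a: successors {a, c}; ¬p there: a:T, c:F. ✓
b: successors {c}; ¬p there: c:F. ✗
c: successors {e}; ¬p there: e:T. ✓
d: successors {a, b, d, e}; ¬p there: a:T, b:T, d:T, e:T. ✓
e: successors {c}; ¬p there: c:F. ✗
Satisfying worlds: {a, c, d}.

3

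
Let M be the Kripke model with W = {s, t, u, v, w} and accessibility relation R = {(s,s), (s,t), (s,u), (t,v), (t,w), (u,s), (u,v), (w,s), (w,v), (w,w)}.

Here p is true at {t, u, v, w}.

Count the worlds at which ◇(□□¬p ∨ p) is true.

s: successors {s, t, u}; □□¬p ∨ p there: s:F, t:T, u:T. ✓
t: successors {v, w}; □□¬p ∨ p there: v:T, w:T. ✓
u: successors {s, v}; □□¬p ∨ p there: s:F, v:T. ✓
v: no successors, so ◇(□□¬p ∨ p) fails. ✗
w: successors {s, v, w}; □□¬p ∨ p there: s:F, v:T, w:T. ✓
Satisfying worlds: {s, t, u, w}.

4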